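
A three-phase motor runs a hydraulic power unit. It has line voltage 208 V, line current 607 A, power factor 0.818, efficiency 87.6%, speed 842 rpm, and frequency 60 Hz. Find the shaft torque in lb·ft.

P_in = √3·V·I·cosφ = 1.732 × 208 × 607 × 0.818 = 178876 W
P_out = η·P_in = 0.876 × 178876 = 156695 W
n = 842 rpm
ω = 2π×842/60 = 88.17 rad/s
τ = P_out/ω = 156695/88.17 = 1777 N·m
In lb·ft: 1777/1.356 = 1310 lb·ft

1310 lb·ft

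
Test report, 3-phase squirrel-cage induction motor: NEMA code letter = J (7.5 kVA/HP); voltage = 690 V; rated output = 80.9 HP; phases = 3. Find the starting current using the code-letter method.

S_LR = 7.5 × 80.9 = 606.75 kVA
I_LR = S_LR/(√3·V_L) = 606750/(1.732×690) = 508 A

508 A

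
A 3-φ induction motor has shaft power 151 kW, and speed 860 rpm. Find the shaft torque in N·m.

ω = 2π × 860/60 = 90.06 rad/s
τ = P/ω = 151000/90.06 = 1680 N·m

1680 N·m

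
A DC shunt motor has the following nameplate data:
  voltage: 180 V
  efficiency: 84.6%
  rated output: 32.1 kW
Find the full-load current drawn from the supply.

211 A

P_out = 32.1 kW = 32100 W
P_in = P_out / η = 32100 / 0.846 = 37943 W
I = P_in / V = 37943 / 180 = 211 A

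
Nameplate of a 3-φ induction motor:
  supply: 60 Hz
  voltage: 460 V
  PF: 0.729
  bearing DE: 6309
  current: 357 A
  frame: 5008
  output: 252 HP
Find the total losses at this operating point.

19.4 kW

P_in = √3·V·I·cosφ = 1.732×460×357×0.729 = 207349 W
P_out = 252×746 = 187992 W
Losses = P_in − P_out = 207349 − 187992 = 19357 W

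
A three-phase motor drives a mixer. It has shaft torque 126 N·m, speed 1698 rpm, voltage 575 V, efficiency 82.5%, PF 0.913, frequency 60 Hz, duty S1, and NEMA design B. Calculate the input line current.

29.9 A

ω = 2π×1698/60 = 177.8 rad/s; P_out = τω = 126 × 177.8 = 22403 W
P_in = P_out / η = 22403 / 0.825 = 27155 W
I_L = P_in / (√3·V_L·cosφ) = 27155 / (1.732 × 575 × 0.913) = 29.9 A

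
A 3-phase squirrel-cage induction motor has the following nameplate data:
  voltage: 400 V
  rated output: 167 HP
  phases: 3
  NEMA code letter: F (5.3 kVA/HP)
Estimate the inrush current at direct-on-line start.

S_LR = 5.3 × 167 = 885.1 kVA
I_LR = S_LR/(√3·V_L) = 885100/(1.732×400) = 1280 A

1280 A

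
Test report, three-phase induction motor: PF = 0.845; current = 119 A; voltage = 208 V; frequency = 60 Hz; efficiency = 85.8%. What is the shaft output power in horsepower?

P_in = √3·V·I·cosφ = 1.732 × 208 × 119 × 0.845 = 36226 W
P_out = η·P_in = 0.858 × 36226 = 31082 W
= 31082/746 = 41.7 HP

41.7 HP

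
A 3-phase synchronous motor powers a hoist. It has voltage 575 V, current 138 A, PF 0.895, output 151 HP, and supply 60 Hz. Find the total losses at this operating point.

P_in = √3·V·I·cosφ = 1.732×575×138×0.895 = 123004 W
P_out = 151×746 = 112646 W
Losses = P_in − P_out = 123004 − 112646 = 10358 W

10400 W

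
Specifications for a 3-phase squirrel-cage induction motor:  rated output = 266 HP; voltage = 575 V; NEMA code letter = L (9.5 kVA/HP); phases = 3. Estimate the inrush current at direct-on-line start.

2540 A

S_LR = 9.5 × 266 = 2527 kVA
I_LR = S_LR/(√3·V_L) = 2527000/(1.732×575) = 2540 A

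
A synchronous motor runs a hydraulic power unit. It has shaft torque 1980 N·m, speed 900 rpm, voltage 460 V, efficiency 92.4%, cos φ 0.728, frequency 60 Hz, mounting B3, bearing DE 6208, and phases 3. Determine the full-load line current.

348 A

ω = 2π×900/60 = 94.25 rad/s; P_out = τω = 1980 × 94.25 = 186615 W
P_in = P_out / η = 186615 / 0.924 = 201964 W
I_L = P_in / (√3·V_L·cosφ) = 201964 / (1.732 × 460 × 0.728) = 348 A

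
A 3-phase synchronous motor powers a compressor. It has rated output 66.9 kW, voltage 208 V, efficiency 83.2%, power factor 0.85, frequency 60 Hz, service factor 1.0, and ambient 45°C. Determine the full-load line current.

P_out = 66.9 kW = 66900 W
P_in = P_out / η = 66900 / 0.832 = 80409 W
I_L = P_in / (√3·V_L·cosφ) = 80409 / (1.732 × 208 × 0.85) = 263 A

263 A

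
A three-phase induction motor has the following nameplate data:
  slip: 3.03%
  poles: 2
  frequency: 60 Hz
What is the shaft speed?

3491 rpm

n_s = 120f/p = 120×60/2 = 3600 rpm
n = n_s(1 − s) = 3600 × (1 − 0.0303) = 3491 rpm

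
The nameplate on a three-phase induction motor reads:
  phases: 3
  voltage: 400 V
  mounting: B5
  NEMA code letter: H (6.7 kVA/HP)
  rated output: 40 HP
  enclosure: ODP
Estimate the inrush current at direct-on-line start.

S_LR = 6.7 × 40 = 268 kVA
I_LR = S_LR/(√3·V_L) = 268000/(1.732×400) = 387 A

387 A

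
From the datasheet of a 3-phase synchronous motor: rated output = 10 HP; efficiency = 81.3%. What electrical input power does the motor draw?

9.18 kW

P_out = 10 × 746 = 7460 W
P_in = P_out/η = 7460/0.813 = 9176 W = 9.18 kW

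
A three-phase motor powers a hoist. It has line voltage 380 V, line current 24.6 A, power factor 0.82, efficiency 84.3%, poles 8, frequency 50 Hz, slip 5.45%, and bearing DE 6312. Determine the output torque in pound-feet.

111 lb·ft

P_in = √3·V·I·cosφ = 1.732 × 380 × 24.6 × 0.82 = 13276 W
P_out = η·P_in = 0.843 × 13276 = 11192 W
n_s = 120×50/8 = 750 rpm; n = 750×(1−0.0545) = 709 rpm
ω = 2π×709/60 = 74.25 rad/s
τ = P_out/ω = 11192/74.25 = 150.7 N·m
In lb·ft: 150.7/1.356 = 111 lb·ft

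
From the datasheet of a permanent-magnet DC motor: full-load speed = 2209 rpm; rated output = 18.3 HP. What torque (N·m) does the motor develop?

P_out = 18.3 × 746 = 13652 W
ω = 2π × 2209/60 = 231.3 rad/s
τ = P_out/ω = 13652/231.3 = 59 N·m

59 N·m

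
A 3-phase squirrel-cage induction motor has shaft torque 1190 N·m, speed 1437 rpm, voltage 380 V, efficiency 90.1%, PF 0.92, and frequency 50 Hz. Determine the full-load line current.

328 A

ω = 2π×1437/60 = 150.5 rad/s; P_out = τω = 1190 × 150.5 = 179095 W
P_in = P_out / η = 179095 / 0.901 = 198774 W
I_L = P_in / (√3·V_L·cosφ) = 198774 / (1.732 × 380 × 0.92) = 328 A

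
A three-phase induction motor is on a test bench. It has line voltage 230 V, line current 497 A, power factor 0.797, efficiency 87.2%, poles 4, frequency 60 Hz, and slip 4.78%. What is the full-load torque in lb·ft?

P_in = √3·V·I·cosφ = 1.732 × 230 × 497 × 0.797 = 157794 W
P_out = η·P_in = 0.872 × 157794 = 137596 W
n_s = 120×60/4 = 1800 rpm; n = 1800×(1−0.0478) = 1714 rpm
ω = 2π×1714/60 = 179.5 rad/s
τ = P_out/ω = 137596/179.5 = 766.6 N·m
In lb·ft: 766.6/1.356 = 565 lb·ft

565 lb·ft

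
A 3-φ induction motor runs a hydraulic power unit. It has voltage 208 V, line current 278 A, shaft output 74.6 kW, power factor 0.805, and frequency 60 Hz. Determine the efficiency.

P_out = 74.6 kW = 74600 W
P_in = √3·V_L·I_L·cosφ = 1.732 × 208 × 278 × 0.805 = 80622 W
η = P_out / P_in = 74600 / 80622 = 0.925 = 92.5%

92.5 %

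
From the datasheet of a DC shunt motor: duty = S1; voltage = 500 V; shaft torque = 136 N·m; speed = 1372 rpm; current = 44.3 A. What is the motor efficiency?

88.2 %

ω = 2π × 1372/60 = 143.7 rad/s; P_out = τω = 136 × 143.7 = 19543 W
P_in = V·I = 500 × 44.3 = 22150 W
η = P_out / P_in = 19543 / 22150 = 0.882 = 88.2%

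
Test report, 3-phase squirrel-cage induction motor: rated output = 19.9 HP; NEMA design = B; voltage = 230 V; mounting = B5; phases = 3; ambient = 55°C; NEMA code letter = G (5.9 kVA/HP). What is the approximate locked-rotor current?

295 A

S_LR = 5.9 × 19.9 = 117.41 kVA
I_LR = S_LR/(√3·V_L) = 117410/(1.732×230) = 295 A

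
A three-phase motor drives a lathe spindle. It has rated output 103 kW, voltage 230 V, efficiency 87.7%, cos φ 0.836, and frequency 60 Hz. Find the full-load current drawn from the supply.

353 A

P_out = 103 kW = 103000 W
P_in = P_out / η = 103000 / 0.877 = 117446 W
I_L = P_in / (√3·V_L·cosφ) = 117446 / (1.732 × 230 × 0.836) = 353 A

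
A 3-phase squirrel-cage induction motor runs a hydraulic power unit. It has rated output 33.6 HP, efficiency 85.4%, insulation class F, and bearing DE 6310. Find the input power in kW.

P_out = 33.6 × 746 = 25066 W
P_in = P_out/η = 25066/0.854 = 29351 W = 29.4 kW

29.4 kW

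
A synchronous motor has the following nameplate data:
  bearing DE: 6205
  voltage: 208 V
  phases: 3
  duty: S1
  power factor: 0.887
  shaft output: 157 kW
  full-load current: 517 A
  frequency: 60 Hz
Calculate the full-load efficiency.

P_out = 157 kW = 157000 W
P_in = √3·V_L·I_L·cosφ = 1.732 × 208 × 517 × 0.887 = 165206 W
η = P_out / P_in = 157000 / 165206 = 0.950 = 95.0%

95.0 %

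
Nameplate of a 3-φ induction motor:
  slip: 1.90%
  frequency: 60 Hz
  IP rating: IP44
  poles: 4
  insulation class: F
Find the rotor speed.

1766 rpm

n_s = 120f/p = 120×60/4 = 1800 rpm
n = n_s(1 − s) = 1800 × (1 − 0.019) = 1766 rpm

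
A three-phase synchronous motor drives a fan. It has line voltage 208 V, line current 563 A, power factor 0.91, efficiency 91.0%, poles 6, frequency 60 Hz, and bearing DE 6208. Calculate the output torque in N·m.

1340 N·m

P_in = √3·V·I·cosφ = 1.732 × 208 × 563 × 0.91 = 184570 W
P_out = η·P_in = 0.91 × 184570 = 167959 W
n = n_s = 120×60/6 = 1200 rpm (synchronous)
ω = 2π×1200/60 = 125.7 rad/s
τ = P_out/ω = 167959/125.7 = 1340 N·m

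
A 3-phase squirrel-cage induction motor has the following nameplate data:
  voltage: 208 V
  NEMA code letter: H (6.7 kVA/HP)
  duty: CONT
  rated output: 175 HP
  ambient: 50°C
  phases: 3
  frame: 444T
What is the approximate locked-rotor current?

S_LR = 6.7 × 175 = 1172.5 kVA
I_LR = S_LR/(√3·V_L) = 1172500/(1.732×208) = 3250 A

3250 A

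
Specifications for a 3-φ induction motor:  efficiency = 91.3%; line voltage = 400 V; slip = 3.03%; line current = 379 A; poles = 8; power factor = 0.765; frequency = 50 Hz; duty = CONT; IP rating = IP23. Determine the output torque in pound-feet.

P_in = √3·V·I·cosφ = 1.732 × 400 × 379 × 0.765 = 200867 W
P_out = η·P_in = 0.913 × 200867 = 183392 W
n_s = 120×50/8 = 750 rpm; n = 750×(1−0.0303) = 727 rpm
ω = 2π×727/60 = 76.13 rad/s
τ = P_out/ω = 183392/76.13 = 2409 N·m
In lb·ft: 2409/1.356 = 1780 lb·ft

1780 lb·ft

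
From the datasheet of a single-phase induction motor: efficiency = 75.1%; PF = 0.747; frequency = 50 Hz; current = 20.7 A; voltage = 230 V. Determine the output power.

2.67 kW

P_in = V·I·cosφ = 230 × 20.7 × 0.747 = 3556 W
P_out = η·P_in = 0.751 × 3556 = 2671 W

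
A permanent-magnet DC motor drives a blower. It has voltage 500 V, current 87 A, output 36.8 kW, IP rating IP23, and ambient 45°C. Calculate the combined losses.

P_in = V·I = 500×87 = 43500 W
P_out = 36800 W
Losses = P_in − P_out = 43500 − 36800 = 6700 W

6700 W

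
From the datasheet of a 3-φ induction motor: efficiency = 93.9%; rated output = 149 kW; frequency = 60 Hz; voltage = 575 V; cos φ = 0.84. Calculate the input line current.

190 A

P_out = 149 kW = 149000 W
P_in = P_out / η = 149000 / 0.939 = 158679 W
I_L = P_in / (√3·V_L·cosφ) = 158679 / (1.732 × 575 × 0.84) = 190 A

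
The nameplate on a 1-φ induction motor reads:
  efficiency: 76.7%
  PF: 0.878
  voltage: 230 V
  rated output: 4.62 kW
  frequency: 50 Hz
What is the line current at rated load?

P_out = 4.62 kW = 4620 W
P_in = P_out / η = 4620 / 0.767 = 6023 W
I = P_in / (V·cosφ) = 6023 / (230 × 0.878) = 29.8 A

29.8 A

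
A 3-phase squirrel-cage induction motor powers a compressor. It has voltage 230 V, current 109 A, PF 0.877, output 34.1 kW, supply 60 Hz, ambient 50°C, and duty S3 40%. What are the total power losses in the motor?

P_in = √3·V·I·cosφ = 1.732×230×109×0.877 = 38080 W
P_out = 34100 W
Losses = P_in − P_out = 38080 − 34100 = 3980 W

3980 W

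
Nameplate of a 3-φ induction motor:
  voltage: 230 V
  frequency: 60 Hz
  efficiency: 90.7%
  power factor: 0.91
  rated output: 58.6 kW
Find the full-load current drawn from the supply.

178 A

P_out = 58.6 kW = 58600 W
P_in = P_out / η = 58600 / 0.907 = 64609 W
I_L = P_in / (√3·V_L·cosφ) = 64609 / (1.732 × 230 × 0.91) = 178 A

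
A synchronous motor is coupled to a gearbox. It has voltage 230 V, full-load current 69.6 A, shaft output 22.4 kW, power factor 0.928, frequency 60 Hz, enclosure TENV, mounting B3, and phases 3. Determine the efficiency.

87.1 %

P_out = 22.4 kW = 22400 W
P_in = √3·V_L·I_L·cosφ = 1.732 × 230 × 69.6 × 0.928 = 25730 W
η = P_out / P_in = 22400 / 25730 = 0.871 = 87.1%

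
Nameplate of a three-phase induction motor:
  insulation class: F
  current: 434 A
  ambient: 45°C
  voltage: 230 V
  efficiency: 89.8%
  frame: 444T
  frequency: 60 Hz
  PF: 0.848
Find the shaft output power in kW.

P_in = √3·V·I·cosφ = 1.732 × 230 × 434 × 0.848 = 146609 W
P_out = η·P_in = 0.898 × 146609 = 131655 W

132 kW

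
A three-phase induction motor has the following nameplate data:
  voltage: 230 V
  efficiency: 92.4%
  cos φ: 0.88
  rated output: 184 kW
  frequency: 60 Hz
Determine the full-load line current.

568 A

P_out = 184 kW = 184000 W
P_in = P_out / η = 184000 / 0.924 = 199134 W
I_L = P_in / (√3·V_L·cosφ) = 199134 / (1.732 × 230 × 0.88) = 568 A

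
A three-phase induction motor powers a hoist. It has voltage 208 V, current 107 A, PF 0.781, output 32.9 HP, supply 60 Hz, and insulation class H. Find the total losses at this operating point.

P_in = √3·V·I·cosφ = 1.732×208×107×0.781 = 30106 W
P_out = 32.9×746 = 24543 W
Losses = P_in − P_out = 30106 − 24543 = 5563 W

5.56 kW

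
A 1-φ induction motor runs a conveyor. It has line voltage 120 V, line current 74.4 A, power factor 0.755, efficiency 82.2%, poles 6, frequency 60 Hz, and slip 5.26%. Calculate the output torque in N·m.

P_in = V·I·cosφ = 120 × 74.4 × 0.755 = 6741 W
P_out = η·P_in = 0.822 × 6741 = 5541 W
n_s = 120×60/6 = 1200 rpm; n = 1200×(1−0.0526) = 1137 rpm
ω = 2π×1137/60 = 119.1 rad/s
τ = P_out/ω = 5541/119.1 = 46.5 N·m

46.5 N·m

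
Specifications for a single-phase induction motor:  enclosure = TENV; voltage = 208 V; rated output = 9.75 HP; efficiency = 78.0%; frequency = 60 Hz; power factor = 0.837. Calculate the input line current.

P_out = 9.75 × 746 = 7274 W
P_in = P_out / η = 7274 / 0.780 = 9326 W
I = P_in / (V·cosφ) = 9326 / (208 × 0.837) = 53.6 A

53.6 A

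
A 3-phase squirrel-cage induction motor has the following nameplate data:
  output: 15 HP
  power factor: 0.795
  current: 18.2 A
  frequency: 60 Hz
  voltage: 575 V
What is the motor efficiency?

P_out = 15 × 746 = 11190 W
P_in = √3·V_L·I_L·cosφ = 1.732 × 575 × 18.2 × 0.795 = 14410 W
η = P_out / P_in = 11190 / 14410 = 0.777 = 77.7%

77.7 %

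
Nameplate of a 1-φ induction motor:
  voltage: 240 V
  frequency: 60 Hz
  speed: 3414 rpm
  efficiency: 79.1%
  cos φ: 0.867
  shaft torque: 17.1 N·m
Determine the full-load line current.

37.1 A

ω = 2π×3414/60 = 357.5 rad/s; P_out = τω = 17.1 × 357.5 = 6113 W
P_in = P_out / η = 6113 / 0.791 = 7728 W
I = P_in / (V·cosφ) = 7728 / (240 × 0.867) = 37.1 A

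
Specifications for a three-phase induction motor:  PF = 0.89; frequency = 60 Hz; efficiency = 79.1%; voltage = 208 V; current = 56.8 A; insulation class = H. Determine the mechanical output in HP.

P_in = √3·V·I·cosφ = 1.732 × 208 × 56.8 × 0.89 = 18212 W
P_out = η·P_in = 0.791 × 18212 = 14406 W
= 14406/746 = 19.3 HP

19.3 HP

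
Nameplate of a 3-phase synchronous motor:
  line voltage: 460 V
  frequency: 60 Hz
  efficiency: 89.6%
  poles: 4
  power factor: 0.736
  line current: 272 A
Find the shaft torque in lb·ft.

P_in = √3·V·I·cosφ = 1.732 × 460 × 272 × 0.736 = 159497 W
P_out = η·P_in = 0.896 × 159497 = 142909 W
n = n_s = 120×60/4 = 1800 rpm (synchronous)
ω = 2π×1800/60 = 188.5 rad/s
τ = P_out/ω = 142909/188.5 = 758.1 N·m
In lb·ft: 758.1/1.356 = 559 lb·ft

559 lb·ft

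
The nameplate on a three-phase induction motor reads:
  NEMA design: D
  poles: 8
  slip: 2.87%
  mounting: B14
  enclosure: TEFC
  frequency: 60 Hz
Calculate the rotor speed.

n_s = 120f/p = 120×60/8 = 900 rpm
n = n_s(1 − s) = 900 × (1 − 0.0287) = 874 rpm

874 rpm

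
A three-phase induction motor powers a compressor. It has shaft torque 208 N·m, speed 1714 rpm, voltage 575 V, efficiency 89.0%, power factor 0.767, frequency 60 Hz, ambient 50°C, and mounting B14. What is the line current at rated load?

ω = 2π×1714/60 = 179.5 rad/s; P_out = τω = 208 × 179.5 = 37336 W
P_in = P_out / η = 37336 / 0.890 = 41951 W
I_L = P_in / (√3·V_L·cosφ) = 41951 / (1.732 × 575 × 0.767) = 54.9 A

54.9 A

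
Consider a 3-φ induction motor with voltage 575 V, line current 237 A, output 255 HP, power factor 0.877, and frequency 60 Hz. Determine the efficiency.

P_out = 255 × 746 = 190230 W
P_in = √3·V_L·I_L·cosφ = 1.732 × 575 × 237 × 0.877 = 206997 W
η = P_out / P_in = 190230 / 206997 = 0.919 = 91.9%

91.9 %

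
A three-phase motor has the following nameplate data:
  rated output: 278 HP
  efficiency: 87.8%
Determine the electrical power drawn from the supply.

236 kW

P_out = 278 × 746 = 207388 W
P_in = P_out/η = 207388/0.878 = 236205 W = 236 kW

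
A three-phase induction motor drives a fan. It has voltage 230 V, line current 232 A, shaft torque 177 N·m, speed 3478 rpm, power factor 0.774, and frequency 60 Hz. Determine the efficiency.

90.1 %

ω = 2π × 3478/60 = 364.2 rad/s; P_out = τω = 177 × 364.2 = 64463 W
P_in = √3·V_L·I_L·cosφ = 1.732 × 230 × 232 × 0.774 = 71533 W
η = P_out / P_in = 64463 / 71533 = 0.901 = 90.1%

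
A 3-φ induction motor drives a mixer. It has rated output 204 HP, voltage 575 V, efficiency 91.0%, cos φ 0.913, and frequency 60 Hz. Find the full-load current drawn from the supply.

P_out = 204 × 746 = 152184 W
P_in = P_out / η = 152184 / 0.910 = 167235 W
I_L = P_in / (√3·V_L·cosφ) = 167235 / (1.732 × 575 × 0.913) = 184 A

184 A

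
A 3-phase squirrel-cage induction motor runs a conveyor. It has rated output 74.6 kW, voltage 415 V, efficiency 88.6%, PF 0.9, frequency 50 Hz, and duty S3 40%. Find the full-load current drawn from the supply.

130 A

P_out = 74.6 kW = 74600 W
P_in = P_out / η = 74600 / 0.886 = 84199 W
I_L = P_in / (√3·V_L·cosφ) = 84199 / (1.732 × 415 × 0.9) = 130 A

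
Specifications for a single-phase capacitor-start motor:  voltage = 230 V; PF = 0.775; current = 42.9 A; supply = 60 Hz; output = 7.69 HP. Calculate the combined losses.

1.91 kW

P_in = V·I·cosφ = 230×42.9×0.775 = 7647 W
P_out = 7.69×746 = 5737 W
Losses = P_in − P_out = 7647 − 5737 = 1910 W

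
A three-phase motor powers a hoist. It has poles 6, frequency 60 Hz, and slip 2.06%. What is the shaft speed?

n_s = 120f/p = 120×60/6 = 1200 rpm
n = n_s(1 − s) = 1200 × (1 − 0.0206) = 1175 rpm

1175 rpm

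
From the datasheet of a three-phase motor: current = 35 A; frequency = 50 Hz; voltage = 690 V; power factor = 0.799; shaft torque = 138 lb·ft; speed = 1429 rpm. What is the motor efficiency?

83.8 %

τ = 138 lb·ft × 1.356 = 187.1 N·m
ω = 2π × 1429/60 = 149.6 rad/s; P_out = τω = 187.1 × 149.6 = 27990 W
P_in = √3·V_L·I_L·cosφ = 1.732 × 690 × 35 × 0.799 = 33420 W
η = P_out / P_in = 27990 / 33420 = 0.838 = 83.8%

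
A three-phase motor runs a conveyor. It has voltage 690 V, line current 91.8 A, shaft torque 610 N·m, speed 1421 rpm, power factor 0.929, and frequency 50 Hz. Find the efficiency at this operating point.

89.1 %

ω = 2π × 1421/60 = 148.8 rad/s; P_out = τω = 610 × 148.8 = 90768 W
P_in = √3·V_L·I_L·cosφ = 1.732 × 690 × 91.8 × 0.929 = 101919 W
η = P_out / P_in = 90768 / 101919 = 0.891 = 89.1%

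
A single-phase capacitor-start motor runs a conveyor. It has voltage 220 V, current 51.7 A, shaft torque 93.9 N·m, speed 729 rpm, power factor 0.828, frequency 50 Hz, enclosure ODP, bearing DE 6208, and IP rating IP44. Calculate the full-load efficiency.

76.1 %

ω = 2π × 729/60 = 76.34 rad/s; P_out = τω = 93.9 × 76.34 = 7168 W
P_in = V·I·cosφ = 220 × 51.7 × 0.828 = 9418 W
η = P_out / P_in = 7168 / 9418 = 0.761 = 76.1%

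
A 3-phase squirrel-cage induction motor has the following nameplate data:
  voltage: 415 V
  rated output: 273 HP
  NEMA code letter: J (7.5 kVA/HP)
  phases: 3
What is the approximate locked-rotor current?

2850 A

S_LR = 7.5 × 273 = 2047.5 kVA
I_LR = S_LR/(√3·V_L) = 2047500/(1.732×415) = 2850 A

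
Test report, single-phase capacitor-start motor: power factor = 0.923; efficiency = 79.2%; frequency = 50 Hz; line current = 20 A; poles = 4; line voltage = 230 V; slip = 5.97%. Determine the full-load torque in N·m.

P_in = V·I·cosφ = 230 × 20 × 0.923 = 4246 W
P_out = η·P_in = 0.792 × 4246 = 3363 W
n_s = 120×50/4 = 1500 rpm; n = 1500×(1−0.0597) = 1410 rpm
ω = 2π×1410/60 = 147.7 rad/s
τ = P_out/ω = 3363/147.7 = 22.8 N·m

22.8 N·m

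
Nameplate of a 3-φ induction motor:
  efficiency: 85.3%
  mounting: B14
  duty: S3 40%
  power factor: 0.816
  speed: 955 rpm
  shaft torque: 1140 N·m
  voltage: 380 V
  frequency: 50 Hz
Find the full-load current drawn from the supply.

ω = 2π×955/60 = 100 rad/s; P_out = τω = 1140 × 100 = 114000 W
P_in = P_out / η = 114000 / 0.853 = 133646 W
I_L = P_in / (√3·V_L·cosφ) = 133646 / (1.732 × 380 × 0.816) = 249 A

249 A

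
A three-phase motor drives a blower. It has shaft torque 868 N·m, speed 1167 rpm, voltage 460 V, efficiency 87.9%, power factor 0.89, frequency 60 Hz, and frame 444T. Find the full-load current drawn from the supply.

ω = 2π×1167/60 = 122.2 rad/s; P_out = τω = 868 × 122.2 = 106070 W
P_in = P_out / η = 106070 / 0.879 = 120671 W
I_L = P_in / (√3·V_L·cosφ) = 120671 / (1.732 × 460 × 0.89) = 170 A

170 A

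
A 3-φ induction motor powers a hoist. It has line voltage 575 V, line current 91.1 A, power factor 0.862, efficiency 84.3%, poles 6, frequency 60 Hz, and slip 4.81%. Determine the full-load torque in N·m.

551 N·m

P_in = √3·V·I·cosφ = 1.732 × 575 × 91.1 × 0.862 = 78206 W
P_out = η·P_in = 0.843 × 78206 = 65928 W
n_s = 120×60/6 = 1200 rpm; n = 1200×(1−0.0481) = 1142 rpm
ω = 2π×1142/60 = 119.6 rad/s
τ = P_out/ω = 65928/119.6 = 551 N·m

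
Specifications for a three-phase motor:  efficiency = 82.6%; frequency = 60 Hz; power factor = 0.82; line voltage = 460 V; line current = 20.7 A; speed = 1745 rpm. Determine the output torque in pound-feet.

45.1 lb·ft

P_in = √3·V·I·cosφ = 1.732 × 460 × 20.7 × 0.82 = 13524 W
P_out = η·P_in = 0.826 × 13524 = 11171 W
n = 1745 rpm
ω = 2π×1745/60 = 182.7 rad/s
τ = P_out/ω = 11171/182.7 = 61.14 N·m
In lb·ft: 61.14/1.356 = 45.1 lb·ft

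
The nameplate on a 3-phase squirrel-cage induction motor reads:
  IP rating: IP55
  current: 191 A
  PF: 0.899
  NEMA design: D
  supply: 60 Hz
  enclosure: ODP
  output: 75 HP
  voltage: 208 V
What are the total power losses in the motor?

5910 W

P_in = √3·V·I·cosφ = 1.732×208×191×0.899 = 61859 W
P_out = 75×746 = 55950 W
Losses = P_in − P_out = 61859 − 55950 = 5909 W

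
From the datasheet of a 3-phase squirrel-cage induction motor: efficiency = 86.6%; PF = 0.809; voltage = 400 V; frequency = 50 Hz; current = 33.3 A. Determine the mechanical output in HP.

21.7 HP

P_in = √3·V·I·cosφ = 1.732 × 400 × 33.3 × 0.809 = 18664 W
P_out = η·P_in = 0.866 × 18664 = 16163 W
= 16163/746 = 21.7 HP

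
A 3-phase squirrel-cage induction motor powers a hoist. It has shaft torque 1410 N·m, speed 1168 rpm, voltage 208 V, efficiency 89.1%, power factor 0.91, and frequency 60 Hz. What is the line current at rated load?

590 A

ω = 2π×1168/60 = 122.3 rad/s; P_out = τω = 1410 × 122.3 = 172443 W
P_in = P_out / η = 172443 / 0.891 = 193539 W
I_L = P_in / (√3·V_L·cosφ) = 193539 / (1.732 × 208 × 0.91) = 590 A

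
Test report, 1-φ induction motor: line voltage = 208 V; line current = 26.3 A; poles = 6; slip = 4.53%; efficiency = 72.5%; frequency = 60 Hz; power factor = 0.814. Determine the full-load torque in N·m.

26.9 N·m

P_in = V·I·cosφ = 208 × 26.3 × 0.814 = 4453 W
P_out = η·P_in = 0.725 × 4453 = 3228 W
n_s = 120×60/6 = 1200 rpm; n = 1200×(1−0.0453) = 1146 rpm
ω = 2π×1146/60 = 120 rad/s
τ = P_out/ω = 3228/120 = 26.9 N·m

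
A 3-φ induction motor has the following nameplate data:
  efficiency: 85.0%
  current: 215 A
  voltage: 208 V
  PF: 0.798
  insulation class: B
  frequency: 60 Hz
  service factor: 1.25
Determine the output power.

52.5 kW

P_in = √3·V·I·cosφ = 1.732 × 208 × 215 × 0.798 = 61809 W
P_out = η·P_in = 0.85 × 61809 = 52538 W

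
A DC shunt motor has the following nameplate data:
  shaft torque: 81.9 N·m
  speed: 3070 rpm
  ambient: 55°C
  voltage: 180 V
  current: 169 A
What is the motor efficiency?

86.6 %

ω = 2π × 3070/60 = 321.5 rad/s; P_out = τω = 81.9 × 321.5 = 26331 W
P_in = V·I = 180 × 169 = 30420 W
η = P_out / P_in = 26331 / 30420 = 0.866 = 86.6%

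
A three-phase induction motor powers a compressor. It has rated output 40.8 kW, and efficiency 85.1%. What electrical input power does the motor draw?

P_out = 40800 W
P_in = P_out/η = 40800/0.851 = 47944 W = 47.9 kW

47.9 kW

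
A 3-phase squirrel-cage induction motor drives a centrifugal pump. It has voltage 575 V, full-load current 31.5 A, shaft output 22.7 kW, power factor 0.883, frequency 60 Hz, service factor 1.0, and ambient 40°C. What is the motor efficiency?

81.9 %

P_out = 22.7 kW = 22700 W
P_in = √3·V_L·I_L·cosφ = 1.732 × 575 × 31.5 × 0.883 = 27700 W
η = P_out / P_in = 22700 / 27700 = 0.819 = 81.9%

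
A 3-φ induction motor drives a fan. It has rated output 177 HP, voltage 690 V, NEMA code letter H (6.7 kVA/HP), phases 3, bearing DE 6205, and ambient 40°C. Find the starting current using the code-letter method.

S_LR = 6.7 × 177 = 1185.9 kVA
I_LR = S_LR/(√3·V_L) = 1185900/(1.732×690) = 992 A

992 A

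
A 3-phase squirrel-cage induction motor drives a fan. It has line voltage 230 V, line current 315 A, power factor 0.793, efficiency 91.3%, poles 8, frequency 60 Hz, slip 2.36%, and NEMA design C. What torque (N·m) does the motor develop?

P_in = √3·V·I·cosφ = 1.732 × 230 × 315 × 0.793 = 99508 W
P_out = η·P_in = 0.913 × 99508 = 90851 W
n_s = 120×60/8 = 900 rpm; n = 900×(1−0.0236) = 879 rpm
ω = 2π×879/60 = 92.05 rad/s
τ = P_out/ω = 90851/92.05 = 987 N·m

987 N·m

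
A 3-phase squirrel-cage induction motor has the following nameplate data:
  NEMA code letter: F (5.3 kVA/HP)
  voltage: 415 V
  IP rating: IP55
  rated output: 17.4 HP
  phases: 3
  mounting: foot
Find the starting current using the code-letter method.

128 A

S_LR = 5.3 × 17.4 = 92.22 kVA
I_LR = S_LR/(√3·V_L) = 92220/(1.732×415) = 128 A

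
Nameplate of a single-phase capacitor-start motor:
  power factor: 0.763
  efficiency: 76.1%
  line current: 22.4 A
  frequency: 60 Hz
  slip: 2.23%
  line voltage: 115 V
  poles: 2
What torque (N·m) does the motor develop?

4.06 N·m

P_in = V·I·cosφ = 115 × 22.4 × 0.763 = 1965 W
P_out = η·P_in = 0.761 × 1965 = 1495 W
n_s = 120×60/2 = 3600 rpm; n = 3600×(1−0.0223) = 3520 rpm
ω = 2π×3520/60 = 368.6 rad/s
τ = P_out/ω = 1495/368.6 = 4.06 N·m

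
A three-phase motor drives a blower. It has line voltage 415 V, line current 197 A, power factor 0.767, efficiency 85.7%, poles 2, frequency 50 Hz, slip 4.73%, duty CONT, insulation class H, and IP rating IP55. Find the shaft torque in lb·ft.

P_in = √3·V·I·cosφ = 1.732 × 415 × 197 × 0.767 = 108607 W
P_out = η·P_in = 0.857 × 108607 = 93076 W
n_s = 120×50/2 = 3000 rpm; n = 3000×(1−0.0473) = 2858 rpm
ω = 2π×2858/60 = 299.3 rad/s
τ = P_out/ω = 93076/299.3 = 311 N·m
In lb·ft: 311/1.356 = 229 lb·ft

229 lb·ft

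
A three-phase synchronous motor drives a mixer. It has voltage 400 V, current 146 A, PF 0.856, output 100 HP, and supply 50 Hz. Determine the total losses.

P_in = √3·V·I·cosφ = 1.732×400×146×0.856 = 86583 W
P_out = 100×746 = 74600 W
Losses = P_in − P_out = 86583 − 74600 = 11983 W

12 kW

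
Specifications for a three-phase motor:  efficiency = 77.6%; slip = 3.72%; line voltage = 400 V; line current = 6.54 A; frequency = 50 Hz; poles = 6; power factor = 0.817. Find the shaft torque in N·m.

28.5 N·m

P_in = √3·V·I·cosφ = 1.732 × 400 × 6.54 × 0.817 = 3702 W
P_out = η·P_in = 0.776 × 3702 = 2873 W
n_s = 120×50/6 = 1000 rpm; n = 1000×(1−0.0372) = 963 rpm
ω = 2π×963/60 = 100.8 rad/s
τ = P_out/ω = 2873/100.8 = 28.5 N·m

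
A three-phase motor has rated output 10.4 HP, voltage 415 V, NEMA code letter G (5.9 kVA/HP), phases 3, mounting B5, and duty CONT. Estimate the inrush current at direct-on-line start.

S_LR = 5.9 × 10.4 = 61.36 kVA
I_LR = S_LR/(√3·V_L) = 61360/(1.732×415) = 85.4 A

85.4 A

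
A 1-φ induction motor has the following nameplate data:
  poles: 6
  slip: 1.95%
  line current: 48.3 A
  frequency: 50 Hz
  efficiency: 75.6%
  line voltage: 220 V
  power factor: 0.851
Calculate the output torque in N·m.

66.6 N·m

P_in = V·I·cosφ = 220 × 48.3 × 0.851 = 9043 W
P_out = η·P_in = 0.756 × 9043 = 6837 W
n_s = 120×50/6 = 1000 rpm; n = 1000×(1−0.0195) = 981 rpm
ω = 2π×981/60 = 102.7 rad/s
τ = P_out/ω = 6837/102.7 = 66.6 N·m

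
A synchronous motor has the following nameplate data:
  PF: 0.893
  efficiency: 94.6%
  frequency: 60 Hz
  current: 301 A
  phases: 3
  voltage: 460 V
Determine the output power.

P_in = √3·V·I·cosφ = 1.732 × 460 × 301 × 0.893 = 214153 W
P_out = η·P_in = 0.946 × 214153 = 202589 W

203 kW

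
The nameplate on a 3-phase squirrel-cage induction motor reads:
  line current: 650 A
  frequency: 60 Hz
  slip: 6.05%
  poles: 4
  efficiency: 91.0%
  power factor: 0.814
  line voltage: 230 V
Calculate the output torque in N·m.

P_in = √3·V·I·cosφ = 1.732 × 230 × 650 × 0.814 = 210772 W
P_out = η·P_in = 0.91 × 210772 = 191803 W
n_s = 120×60/4 = 1800 rpm; n = 1800×(1−0.0605) = 1691 rpm
ω = 2π×1691/60 = 177.1 rad/s
τ = P_out/ω = 191803/177.1 = 1080 N·m

1080 N·m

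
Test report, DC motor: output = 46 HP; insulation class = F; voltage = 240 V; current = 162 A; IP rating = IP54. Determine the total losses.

4.56 kW

P_in = V·I = 240×162 = 38880 W
P_out = 46×746 = 34316 W
Losses = P_in − P_out = 38880 − 34316 = 4564 W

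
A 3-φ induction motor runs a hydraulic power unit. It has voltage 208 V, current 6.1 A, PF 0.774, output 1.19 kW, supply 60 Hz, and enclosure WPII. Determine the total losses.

511 W

P_in = √3·V·I·cosφ = 1.732×208×6.1×0.774 = 1701 W
P_out = 1190 W
Losses = P_in − P_out = 1701 − 1190 = 511 W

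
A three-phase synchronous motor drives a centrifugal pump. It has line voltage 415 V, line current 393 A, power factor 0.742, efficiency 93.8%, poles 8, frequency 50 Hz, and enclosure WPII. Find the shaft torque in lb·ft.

P_in = √3·V·I·cosφ = 1.732 × 415 × 393 × 0.742 = 209601 W
P_out = η·P_in = 0.938 × 209601 = 196606 W
n = n_s = 120×50/8 = 750 rpm (synchronous)
ω = 2π×750/60 = 78.54 rad/s
τ = P_out/ω = 196606/78.54 = 2503 N·m
In lb·ft: 2503/1.356 = 1850 lb·ft

1850 lb·ft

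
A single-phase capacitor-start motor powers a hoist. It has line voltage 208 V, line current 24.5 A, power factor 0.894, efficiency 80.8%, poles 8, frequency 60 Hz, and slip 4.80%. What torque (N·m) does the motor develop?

41 N·m

P_in = V·I·cosφ = 208 × 24.5 × 0.894 = 4556 W
P_out = η·P_in = 0.808 × 4556 = 3681 W
n_s = 120×60/8 = 900 rpm; n = 900×(1−0.048) = 857 rpm
ω = 2π×857/60 = 89.74 rad/s
τ = P_out/ω = 3681/89.74 = 41 N·m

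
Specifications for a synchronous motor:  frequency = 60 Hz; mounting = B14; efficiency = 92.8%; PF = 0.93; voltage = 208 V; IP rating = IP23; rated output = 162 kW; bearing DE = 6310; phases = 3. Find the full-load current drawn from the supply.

P_out = 162 kW = 162000 W
P_in = P_out / η = 162000 / 0.928 = 174569 W
I_L = P_in / (√3·V_L·cosφ) = 174569 / (1.732 × 208 × 0.93) = 521 A

521 A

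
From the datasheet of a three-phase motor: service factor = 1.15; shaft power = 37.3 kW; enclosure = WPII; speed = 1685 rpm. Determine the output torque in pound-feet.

156 lb·ft

ω = 2π × 1685/60 = 176.5 rad/s
τ = P/ω = 37300/176.5 = 211.3 N·m
In lb·ft: 211.3/1.356 = 156 lb·ft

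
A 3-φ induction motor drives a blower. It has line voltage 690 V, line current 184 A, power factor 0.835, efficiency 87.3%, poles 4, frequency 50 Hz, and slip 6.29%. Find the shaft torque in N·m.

P_in = √3·V·I·cosφ = 1.732 × 690 × 184 × 0.835 = 183612 W
P_out = η·P_in = 0.873 × 183612 = 160293 W
n_s = 120×50/4 = 1500 rpm; n = 1500×(1−0.0629) = 1406 rpm
ω = 2π×1406/60 = 147.2 rad/s
τ = P_out/ω = 160293/147.2 = 1090 N·m

1090 N·m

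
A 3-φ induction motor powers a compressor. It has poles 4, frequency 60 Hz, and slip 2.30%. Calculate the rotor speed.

1759 rpm

n_s = 120f/p = 120×60/4 = 1800 rpm
n = n_s(1 − s) = 1800 × (1 − 0.023) = 1759 rpm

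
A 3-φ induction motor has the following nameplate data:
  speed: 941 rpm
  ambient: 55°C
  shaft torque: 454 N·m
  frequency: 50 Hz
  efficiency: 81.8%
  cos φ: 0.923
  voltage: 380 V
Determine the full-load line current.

90 A

ω = 2π×941/60 = 98.54 rad/s; P_out = τω = 454 × 98.54 = 44737 W
P_in = P_out / η = 44737 / 0.818 = 54691 W
I_L = P_in / (√3·V_L·cosφ) = 54691 / (1.732 × 380 × 0.923) = 90 A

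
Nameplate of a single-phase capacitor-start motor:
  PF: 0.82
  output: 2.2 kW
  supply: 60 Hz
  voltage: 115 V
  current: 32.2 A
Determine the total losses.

836 W

P_in = V·I·cosφ = 115×32.2×0.82 = 3036 W
P_out = 2200 W
Losses = P_in − P_out = 3036 − 2200 = 836 W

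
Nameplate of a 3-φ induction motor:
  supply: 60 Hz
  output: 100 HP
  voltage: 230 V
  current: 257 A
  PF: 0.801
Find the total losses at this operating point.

7.41 kW

P_in = √3·V·I·cosφ = 1.732×230×257×0.801 = 82005 W
P_out = 100×746 = 74600 W
Losses = P_in − P_out = 82005 − 74600 = 7405 W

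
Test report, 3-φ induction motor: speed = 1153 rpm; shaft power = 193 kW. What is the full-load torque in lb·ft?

ω = 2π × 1153/60 = 120.7 rad/s
τ = P/ω = 193000/120.7 = 1599 N·m
In lb·ft: 1599/1.356 = 1180 lb·ft

1180 lb·ft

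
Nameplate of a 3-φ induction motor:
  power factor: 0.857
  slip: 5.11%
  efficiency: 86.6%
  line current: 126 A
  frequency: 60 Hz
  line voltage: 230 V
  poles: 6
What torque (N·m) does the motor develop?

312 N·m

P_in = √3·V·I·cosφ = 1.732 × 230 × 126 × 0.857 = 43016 W
P_out = η·P_in = 0.866 × 43016 = 37252 W
n_s = 120×60/6 = 1200 rpm; n = 1200×(1−0.0511) = 1139 rpm
ω = 2π×1139/60 = 119.3 rad/s
τ = P_out/ω = 37252/119.3 = 312 N·m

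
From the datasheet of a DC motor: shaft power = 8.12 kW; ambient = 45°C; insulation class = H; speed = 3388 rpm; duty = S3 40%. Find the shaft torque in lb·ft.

16.9 lb·ft

ω = 2π × 3388/60 = 354.8 rad/s
τ = P/ω = 8120/354.8 = 22.89 N·m
In lb·ft: 22.89/1.356 = 16.9 lb·ft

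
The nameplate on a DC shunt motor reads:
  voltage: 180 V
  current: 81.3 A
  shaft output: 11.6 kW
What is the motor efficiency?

P_out = 11.6 kW = 11600 W
P_in = V·I = 180 × 81.3 = 14634 W
η = P_out / P_in = 11600 / 14634 = 0.793 = 79.3%

79.3 %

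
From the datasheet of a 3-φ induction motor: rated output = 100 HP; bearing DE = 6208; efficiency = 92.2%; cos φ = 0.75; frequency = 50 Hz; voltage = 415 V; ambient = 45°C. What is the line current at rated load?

P_out = 100 × 746 = 74600 W
P_in = P_out / η = 74600 / 0.922 = 80911 W
I_L = P_in / (√3·V_L·cosφ) = 80911 / (1.732 × 415 × 0.75) = 150 A

150 A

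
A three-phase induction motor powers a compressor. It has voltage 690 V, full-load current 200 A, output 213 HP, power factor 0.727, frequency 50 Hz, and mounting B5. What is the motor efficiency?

91.4 %

P_out = 213 × 746 = 158898 W
P_in = √3·V_L·I_L·cosφ = 1.732 × 690 × 200 × 0.727 = 173765 W
η = P_out / P_in = 158898 / 173765 = 0.914 = 91.4%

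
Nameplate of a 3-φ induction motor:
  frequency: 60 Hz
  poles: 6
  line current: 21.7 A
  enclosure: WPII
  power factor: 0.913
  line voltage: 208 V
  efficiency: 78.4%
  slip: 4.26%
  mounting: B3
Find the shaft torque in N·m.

46.5 N·m

P_in = √3·V·I·cosφ = 1.732 × 208 × 21.7 × 0.913 = 7137 W
P_out = η·P_in = 0.784 × 7137 = 5595 W
n_s = 120×60/6 = 1200 rpm; n = 1200×(1−0.0426) = 1149 rpm
ω = 2π×1149/60 = 120.3 rad/s
τ = P_out/ω = 5595/120.3 = 46.5 N·m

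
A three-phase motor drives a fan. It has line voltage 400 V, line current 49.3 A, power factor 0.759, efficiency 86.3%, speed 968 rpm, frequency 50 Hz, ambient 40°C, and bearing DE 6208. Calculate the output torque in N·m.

221 N·m

P_in = √3·V·I·cosφ = 1.732 × 400 × 49.3 × 0.759 = 25924 W
P_out = η·P_in = 0.863 × 25924 = 22372 W
n = 968 rpm
ω = 2π×968/60 = 101.4 rad/s
τ = P_out/ω = 22372/101.4 = 221 N·m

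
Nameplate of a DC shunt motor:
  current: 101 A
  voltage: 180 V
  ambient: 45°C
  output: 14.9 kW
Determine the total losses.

3.28 kW

P_in = V·I = 180×101 = 18180 W
P_out = 14900 W
Losses = P_in − P_out = 18180 − 14900 = 3280 W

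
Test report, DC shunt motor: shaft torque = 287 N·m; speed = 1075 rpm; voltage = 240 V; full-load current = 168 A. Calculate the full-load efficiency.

ω = 2π × 1075/60 = 112.6 rad/s; P_out = τω = 287 × 112.6 = 32316 W
P_in = V·I = 240 × 168 = 40320 W
η = P_out / P_in = 32316 / 40320 = 0.801 = 80.1%

80.1 %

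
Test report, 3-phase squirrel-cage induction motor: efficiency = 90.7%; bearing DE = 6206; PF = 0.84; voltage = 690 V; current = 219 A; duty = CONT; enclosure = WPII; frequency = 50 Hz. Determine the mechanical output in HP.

P_in = √3·V·I·cosφ = 1.732 × 690 × 219 × 0.84 = 219847 W
P_out = η·P_in = 0.907 × 219847 = 199401 W
= 199401/746 = 267 HP

267 HP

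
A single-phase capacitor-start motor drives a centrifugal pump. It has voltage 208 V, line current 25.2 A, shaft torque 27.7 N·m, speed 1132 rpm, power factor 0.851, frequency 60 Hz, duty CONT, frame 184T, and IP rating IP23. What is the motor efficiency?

73.6 %

ω = 2π × 1132/60 = 118.5 rad/s; P_out = τω = 27.7 × 118.5 = 3282 W
P_in = V·I·cosφ = 208 × 25.2 × 0.851 = 4461 W
η = P_out / P_in = 3282 / 4461 = 0.736 = 73.6%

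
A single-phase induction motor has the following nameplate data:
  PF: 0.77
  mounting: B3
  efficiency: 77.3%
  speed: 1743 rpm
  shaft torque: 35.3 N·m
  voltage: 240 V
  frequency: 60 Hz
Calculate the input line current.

45.1 A

ω = 2π×1743/60 = 182.5 rad/s; P_out = τω = 35.3 × 182.5 = 6442 W
P_in = P_out / η = 6442 / 0.773 = 8334 W
I = P_in / (V·cosφ) = 8334 / (240 × 0.77) = 45.1 A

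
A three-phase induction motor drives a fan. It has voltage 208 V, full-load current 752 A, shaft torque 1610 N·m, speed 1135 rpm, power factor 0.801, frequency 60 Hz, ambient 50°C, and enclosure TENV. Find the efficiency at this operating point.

88.2 %

ω = 2π × 1135/60 = 118.9 rad/s; P_out = τω = 1610 × 118.9 = 191429 W
P_in = √3·V_L·I_L·cosφ = 1.732 × 208 × 752 × 0.801 = 217001 W
η = P_out / P_in = 191429 / 217001 = 0.882 = 88.2%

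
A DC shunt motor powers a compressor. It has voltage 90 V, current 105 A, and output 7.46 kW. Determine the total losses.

P_in = V·I = 90×105 = 9450 W
P_out = 7460 W
Losses = P_in − P_out = 9450 − 7460 = 1990 W

1.99 kW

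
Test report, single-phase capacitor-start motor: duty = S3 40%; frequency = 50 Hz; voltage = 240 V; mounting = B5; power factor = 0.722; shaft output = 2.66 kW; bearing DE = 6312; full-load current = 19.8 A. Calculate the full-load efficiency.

77.5 %

P_out = 2.66 kW = 2660 W
P_in = V·I·cosφ = 240 × 19.8 × 0.722 = 3431 W
η = P_out / P_in = 2660 / 3431 = 0.775 = 77.5%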